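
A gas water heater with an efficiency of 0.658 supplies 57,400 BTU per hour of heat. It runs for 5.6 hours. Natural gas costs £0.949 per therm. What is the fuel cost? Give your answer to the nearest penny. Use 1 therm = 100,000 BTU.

Heat delivered = 57,400 BTU/h × 5.6 h = 321,440 BTU
Gas input = 321,440 / 0.658 = 488,511 BTU
= 488,511 / 100,000 = 4.885 therm
Cost = 4.885 × £0.949/therm = £4.64

£4.64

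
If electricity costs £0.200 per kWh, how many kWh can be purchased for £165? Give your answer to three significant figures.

£165 / £0.200 per kWh = 825 kWh

825 kWh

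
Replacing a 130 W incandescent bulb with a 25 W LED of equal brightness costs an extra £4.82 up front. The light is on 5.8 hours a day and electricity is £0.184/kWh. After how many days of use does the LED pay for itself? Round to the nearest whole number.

Power saved = 130 − 25 = 105 W
Daily energy saved = 105 W × 5.8 h = 609 Wh = 0.609 kWh
Daily savings = 0.609 × £0.184 = £0.1121
Payback = £4.82 / £0.1121 per day = 43.01 days

43 days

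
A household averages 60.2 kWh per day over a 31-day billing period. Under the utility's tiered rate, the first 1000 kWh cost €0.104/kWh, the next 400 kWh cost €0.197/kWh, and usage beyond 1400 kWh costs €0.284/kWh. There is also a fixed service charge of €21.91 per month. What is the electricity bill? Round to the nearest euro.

Usage = 60.2 kWh/day × 31 days = 1866.2 kWh
First 1000 kWh × €0.104 = €104.00
Next 400 kWh × €0.197 = €78.80
Remaining 466.2 kWh × €0.284 = €132.40
Energy charge = €315.20; + service €21.91 = €337.11 ≈ €337

€337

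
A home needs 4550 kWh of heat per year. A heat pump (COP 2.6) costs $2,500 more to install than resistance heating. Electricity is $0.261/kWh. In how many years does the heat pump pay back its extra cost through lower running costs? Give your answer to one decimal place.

Resistance: 4550 kWh × $0.261 = $1,187.55/yr
Heat pump: 4550 / 2.6 = 1750 kWh in → × $0.261 = $456.75/yr
Annual savings = $730.80
Payback = $2,500 / $730.80 = 3.42 years

3.4 years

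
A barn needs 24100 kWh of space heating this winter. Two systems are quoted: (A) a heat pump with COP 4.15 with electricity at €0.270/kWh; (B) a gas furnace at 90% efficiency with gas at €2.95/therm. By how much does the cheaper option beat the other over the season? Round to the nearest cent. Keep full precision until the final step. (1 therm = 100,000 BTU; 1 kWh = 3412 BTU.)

€1127.34

Heat load = 24100 kWh × 3412 = 82,229,200 BTU
Gas: input = 82,229,200 / 0.90 = 91,365,778 BTU = 913.7 therm → 913.7 × €2.95 = €2,695.29
Heat pump: 82,229,200 BTU / 3412 = 24,100 kWh heat; / 4.15 = 5,807 kWh in → × €0.270 = €1,567.95
Difference = |€2,695.29 − €1,567.95| = €1,127.34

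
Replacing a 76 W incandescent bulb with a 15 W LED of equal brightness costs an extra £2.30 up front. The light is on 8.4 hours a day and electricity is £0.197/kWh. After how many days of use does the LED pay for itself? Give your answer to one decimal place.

22.8 days

Power saved = 76 − 15 = 61 W
Daily energy saved = 61 W × 8.4 h = 512.4 Wh = 0.5124 kWh
Daily savings = 0.5124 × £0.197 = £0.1009
Payback = £2.30 / £0.1009 per day = 22.79 days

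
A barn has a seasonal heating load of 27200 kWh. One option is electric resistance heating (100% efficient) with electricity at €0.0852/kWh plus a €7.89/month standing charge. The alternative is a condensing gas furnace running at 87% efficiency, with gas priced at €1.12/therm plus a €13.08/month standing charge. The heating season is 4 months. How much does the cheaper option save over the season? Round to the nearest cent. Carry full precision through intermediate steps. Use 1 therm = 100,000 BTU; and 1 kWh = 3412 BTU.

Heat load = 27200 kWh × 3412 = 92,806,400 BTU
Gas: input = 92,806,400 / 0.87 = 106,674,023 BTU = 1,067 therm → 1,067 × €1.12 = €1,194.75; + 4 × €13.08 standing = €1,247.07
Electric: 92,806,400 BTU / 3412 = 27,200 kWh → × €0.0852 = €2,317.44; + 4 × €7.89 standing = €2,349.00
Difference = |€1,247.07 − €2,349.00| = €1,101.93

€1101.93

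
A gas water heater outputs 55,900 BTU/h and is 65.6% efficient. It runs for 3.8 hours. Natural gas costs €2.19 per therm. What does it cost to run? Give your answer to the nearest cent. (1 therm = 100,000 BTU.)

€7.09

Heat delivered = 55,900 BTU/h × 3.8 h = 212,420 BTU
Gas input = 212,420 / 0.656 = 323,811 BTU
= 323,811 / 100,000 = 3.238 therm
Cost = 3.238 × €2.19/therm = €7.09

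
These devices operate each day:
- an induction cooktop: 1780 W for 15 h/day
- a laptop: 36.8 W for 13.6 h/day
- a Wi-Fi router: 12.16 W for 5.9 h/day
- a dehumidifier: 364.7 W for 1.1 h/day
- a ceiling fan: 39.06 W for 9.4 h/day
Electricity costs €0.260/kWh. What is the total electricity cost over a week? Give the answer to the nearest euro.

induction cooktop: 1780 W × 15 h × 7 d = 186,900 Wh = 186.9 kWh
laptop: 36.8 W × 13.6 h × 7 d = 3,503 Wh = 3.503 kWh
Wi-Fi router: 12.16 W × 5.9 h × 7 d = 502 Wh = 0.5022 kWh
dehumidifier: 364.7 W × 1.1 h × 7 d = 2,808 Wh = 2.808 kWh
ceiling fan: 39.06 W × 9.4 h × 7 d = 2,570 Wh = 2.57 kWh
Total energy = 186.9 + 3.503 + 0.5022 + 2.808 + 2.57 = 196.3 kWh
Cost = 196.3 kWh × €0.260 = €51.03 ≈ €51

€51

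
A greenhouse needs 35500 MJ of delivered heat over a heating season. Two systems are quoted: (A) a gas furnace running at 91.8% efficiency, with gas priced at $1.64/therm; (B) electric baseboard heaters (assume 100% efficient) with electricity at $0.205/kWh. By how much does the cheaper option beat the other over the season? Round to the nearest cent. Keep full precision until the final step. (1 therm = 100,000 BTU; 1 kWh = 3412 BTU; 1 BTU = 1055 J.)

Heat load = 35500 MJ = 35,500,000,000 J / 1055 = 33,649,289 BTU
Gas: input = 33,649,289 / 0.918 = 36,654,999 BTU = 366.5 therm → 366.5 × $1.64 = $601.14
Electric: 33,649,289 BTU / 3412 = 9,862 kWh → × $0.205 = $2,021.72
Difference = |$601.14 − $2,021.72| = $1,420.58

$1420.58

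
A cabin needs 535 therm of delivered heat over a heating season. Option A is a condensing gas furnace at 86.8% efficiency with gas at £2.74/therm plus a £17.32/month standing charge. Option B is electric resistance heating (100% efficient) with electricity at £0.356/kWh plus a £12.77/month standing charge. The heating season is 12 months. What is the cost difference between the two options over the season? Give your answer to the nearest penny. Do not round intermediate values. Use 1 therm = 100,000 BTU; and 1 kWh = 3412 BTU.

Heat load = 535 therm × 100,000 = 53,500,000 BTU
Gas: input = 53,500,000 / 0.868 = 61,635,945 BTU = 616.4 therm → 616.4 × £2.74 = £1,688.82; + 12 × £17.32 standing = £1,896.66
Electric: 53,500,000 BTU / 3412 = 15,680 kWh → × £0.356 = £5,582.06; + 12 × £12.77 standing = £5,735.30
Difference = |£1,896.66 − £5,735.30| = £3,838.64

£3838.64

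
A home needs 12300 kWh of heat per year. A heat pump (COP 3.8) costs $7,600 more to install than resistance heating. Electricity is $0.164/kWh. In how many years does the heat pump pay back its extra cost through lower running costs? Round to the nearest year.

Resistance: 12300 kWh × $0.164 = $2,017.20/yr
Heat pump: 12300 / 3.8 = 3237 kWh in → × $0.164 = $530.84/yr
Annual savings = $1,486.36
Payback = $7,600 / $1,486.36 = 5.11 years

5 years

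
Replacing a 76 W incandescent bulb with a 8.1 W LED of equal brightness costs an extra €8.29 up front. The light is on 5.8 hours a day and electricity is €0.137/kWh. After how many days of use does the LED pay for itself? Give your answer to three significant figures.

Power saved = 76 − 8.1 = 67.9 W
Daily energy saved = 67.9 W × 5.8 h = 393.8 Wh = 0.39382 kWh
Daily savings = 0.39382 × €0.137 = €0.0540
Payback = €8.29 / €0.0540 per day = 153.7 days

154 days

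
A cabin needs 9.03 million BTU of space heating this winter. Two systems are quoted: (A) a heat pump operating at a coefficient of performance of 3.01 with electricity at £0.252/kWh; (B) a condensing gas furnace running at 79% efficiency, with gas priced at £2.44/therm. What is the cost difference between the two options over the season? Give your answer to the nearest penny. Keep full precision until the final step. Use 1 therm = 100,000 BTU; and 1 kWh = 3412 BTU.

Heat load = 9.03 × 10⁶ BTU = 9,030,000 BTU
Gas: input = 9,030,000 / 0.79 = 11,430,380 BTU = 114.3 therm → 114.3 × £2.44 = £278.90
Heat pump: 9,030,000 BTU / 3412 = 2,647 kWh heat; / 3.01 = 879.2 kWh in → × £0.252 = £221.57
Difference = |£278.90 − £221.57| = £57.33

£57.33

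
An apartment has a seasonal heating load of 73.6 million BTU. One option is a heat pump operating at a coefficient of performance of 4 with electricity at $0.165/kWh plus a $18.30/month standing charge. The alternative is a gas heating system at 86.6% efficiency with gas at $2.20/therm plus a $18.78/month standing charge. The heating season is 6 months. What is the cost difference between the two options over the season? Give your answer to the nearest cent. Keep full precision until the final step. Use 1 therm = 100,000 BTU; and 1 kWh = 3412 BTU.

$982.83

Heat load = 73.6 × 10⁶ BTU = 73,600,000 BTU
Gas: input = 73,600,000 / 0.866 = 84,988,453 BTU = 849.9 therm → 849.9 × $2.20 = $1,869.75; + 6 × $18.78 standing = $1,982.43
Heat pump: 73,600,000 BTU / 3412 = 21,570 kWh heat; / 4 = 5,393 kWh in → × $0.165 = $889.80; + 6 × $18.30 standing = $999.60
Difference = |$1,982.43 − $999.60| = $982.83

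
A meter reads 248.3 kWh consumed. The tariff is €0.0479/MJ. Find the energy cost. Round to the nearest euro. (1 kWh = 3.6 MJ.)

€43

248.3 kWh × (3.6 MJ/kWh) = 893.9 MJ
Cost = 893.9 MJ × €0.0479/MJ = €42.82 ≈ €43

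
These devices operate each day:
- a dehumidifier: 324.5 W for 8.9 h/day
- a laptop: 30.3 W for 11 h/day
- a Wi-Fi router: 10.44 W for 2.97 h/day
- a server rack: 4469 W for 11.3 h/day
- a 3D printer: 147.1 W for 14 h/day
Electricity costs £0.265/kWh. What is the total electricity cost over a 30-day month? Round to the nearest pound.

dehumidifier: 324.5 W × 8.9 h × 30 d = 86,642 Wh = 86.64 kWh
laptop: 30.3 W × 11 h × 30 d = 9,999 Wh = 9.999 kWh
Wi-Fi router: 10.44 W × 2.97 h × 30 d = 930 Wh = 0.9302 kWh
server rack: 4469 W × 11.3 h × 30 d = 1,514,991 Wh = 1,515 kWh
3D printer: 147.1 W × 14 h × 30 d = 61,782 Wh = 61.78 kWh
Total energy = 86.64 + 9.999 + 0.9302 + 1,515 + 61.78 = 1,674 kWh
Cost = 1,674 kWh × £0.265 = £443.70 ≈ £444

£444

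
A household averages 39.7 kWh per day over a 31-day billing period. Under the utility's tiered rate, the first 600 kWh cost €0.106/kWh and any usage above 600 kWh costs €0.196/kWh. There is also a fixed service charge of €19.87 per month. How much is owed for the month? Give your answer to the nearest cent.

Usage = 39.7 kWh/day × 31 days = 1230.7 kWh
First 600 kWh × €0.106 = €63.60
Remaining 630.7 kWh × €0.196 = €123.62
Energy charge = €187.22; + service €19.87 = €207.09

€207.09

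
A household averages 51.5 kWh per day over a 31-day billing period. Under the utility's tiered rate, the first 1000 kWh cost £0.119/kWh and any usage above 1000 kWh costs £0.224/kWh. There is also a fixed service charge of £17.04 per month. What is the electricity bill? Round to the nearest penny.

Usage = 51.5 kWh/day × 31 days = 1596.5 kWh
First 1000 kWh × £0.119 = £119.00
Remaining 596.5 kWh × £0.224 = £133.62
Energy charge = £252.62; + service £17.04 = £269.66

£269.66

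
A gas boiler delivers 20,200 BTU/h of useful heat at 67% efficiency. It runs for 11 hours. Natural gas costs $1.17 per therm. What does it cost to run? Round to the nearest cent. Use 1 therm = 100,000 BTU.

Heat delivered = 20,200 BTU/h × 11 h = 222,200 BTU
Gas input = 222,200 / 0.67 = 331,642 BTU
= 331,642 / 100,000 = 3.316 therm
Cost = 3.316 × $1.17/therm = $3.88

$3.88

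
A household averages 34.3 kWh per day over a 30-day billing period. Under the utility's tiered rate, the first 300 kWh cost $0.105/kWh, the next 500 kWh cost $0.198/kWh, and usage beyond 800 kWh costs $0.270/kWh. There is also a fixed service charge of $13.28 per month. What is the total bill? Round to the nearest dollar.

$206

Usage = 34.3 kWh/day × 30 days = 1029 kWh
First 300 kWh × $0.105 = $31.50
Next 500 kWh × $0.198 = $99.00
Remaining 229 kWh × $0.270 = $61.83
Energy charge = $192.33; + service $13.28 = $205.61 ≈ $206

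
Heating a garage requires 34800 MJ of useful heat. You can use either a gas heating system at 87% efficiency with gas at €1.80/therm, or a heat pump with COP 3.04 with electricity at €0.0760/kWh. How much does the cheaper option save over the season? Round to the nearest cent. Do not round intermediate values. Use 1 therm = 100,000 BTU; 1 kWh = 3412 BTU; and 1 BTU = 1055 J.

Heat load = 34800 MJ = 34,800,000,000 J / 1055 = 32,985,782 BTU
Gas: input = 32,985,782 / 0.87 = 37,914,692 BTU = 379.1 therm → 379.1 × €1.80 = €682.46
Heat pump: 32,985,782 BTU / 3412 = 9,668 kWh heat; / 3.04 = 3,180 kWh in → × €0.0760 = €241.69
Difference = |€682.46 − €241.69| = €440.77

€440.77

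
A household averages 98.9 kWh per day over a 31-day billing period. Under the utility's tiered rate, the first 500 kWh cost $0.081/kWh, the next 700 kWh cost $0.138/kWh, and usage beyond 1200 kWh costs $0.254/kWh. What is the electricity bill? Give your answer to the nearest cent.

$611.04

Usage = 98.9 kWh/day × 31 days = 3065.9 kWh
First 500 kWh × $0.081 = $40.50
Next 700 kWh × $0.138 = $96.60
Remaining 1865.9 kWh × $0.254 = $473.94
Total = $611.04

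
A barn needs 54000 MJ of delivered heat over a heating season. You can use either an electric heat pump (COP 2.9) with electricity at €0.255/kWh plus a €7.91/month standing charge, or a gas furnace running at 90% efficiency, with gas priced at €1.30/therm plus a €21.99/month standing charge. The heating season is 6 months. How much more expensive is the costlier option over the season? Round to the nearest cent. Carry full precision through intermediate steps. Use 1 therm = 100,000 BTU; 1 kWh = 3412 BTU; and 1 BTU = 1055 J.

€495.27

Heat load = 54000 MJ = 54,000,000,000 J / 1055 = 51,184,834 BTU
Gas: input = 51,184,834 / 0.90 = 56,872,038 BTU = 568.7 therm → 568.7 × €1.30 = €739.34; + 6 × €21.99 standing = €871.28
Heat pump: 51,184,834 BTU / 3412 = 15,000 kWh heat; / 2.9 = 5,173 kWh in → × €0.255 = €1,319.09; + 6 × €7.91 standing = €1,366.55
Difference = |€871.28 − €1,366.55| = €495.27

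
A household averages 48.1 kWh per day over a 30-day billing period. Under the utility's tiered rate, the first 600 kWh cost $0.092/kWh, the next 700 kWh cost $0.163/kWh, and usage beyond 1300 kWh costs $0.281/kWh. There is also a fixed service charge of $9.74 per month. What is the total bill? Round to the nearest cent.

$219.22

Usage = 48.1 kWh/day × 30 days = 1443 kWh
First 600 kWh × $0.092 = $55.20
Next 700 kWh × $0.163 = $114.10
Remaining 143 kWh × $0.281 = $40.18
Energy charge = $209.48; + service $9.74 = $219.22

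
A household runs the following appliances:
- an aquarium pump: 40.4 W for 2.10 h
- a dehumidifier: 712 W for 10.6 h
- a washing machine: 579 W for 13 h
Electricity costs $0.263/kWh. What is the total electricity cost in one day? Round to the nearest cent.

aquarium pump: 40.4 W × 2.10 h = 85 Wh = 0.08484 kWh
dehumidifier: 712 W × 10.6 h = 7,547 Wh = 7.547 kWh
washing machine: 579 W × 13 h = 7,527 Wh = 7.527 kWh
Total energy = 0.08484 + 7.547 + 7.527 = 15.16 kWh
Cost = 15.16 kWh × $0.263 = $3.99

$3.99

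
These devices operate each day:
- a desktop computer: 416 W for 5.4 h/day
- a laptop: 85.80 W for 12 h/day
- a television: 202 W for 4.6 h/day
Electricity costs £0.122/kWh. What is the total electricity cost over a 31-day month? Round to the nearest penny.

desktop computer: 416 W × 5.4 h × 31 d = 69,638 Wh = 69.64 kWh
laptop: 85.80 W × 12 h × 31 d = 31,918 Wh = 31.92 kWh
television: 202 W × 4.6 h × 31 d = 28,805 Wh = 28.81 kWh
Total energy = 69.64 + 31.92 + 28.81 = 130.4 kWh
Cost = 130.4 kWh × £0.122 = £15.90

£15.90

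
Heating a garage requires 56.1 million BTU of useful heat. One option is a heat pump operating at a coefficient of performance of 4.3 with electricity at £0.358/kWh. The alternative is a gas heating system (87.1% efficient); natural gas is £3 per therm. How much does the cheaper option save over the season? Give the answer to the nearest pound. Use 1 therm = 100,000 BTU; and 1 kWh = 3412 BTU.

£563

Heat load = 56.1 × 10⁶ BTU = 56,100,000 BTU
Gas: input = 56,100,000 / 0.871 = 64,408,726 BTU = 644.1 therm → 644.1 × £3 = £1,932.26
Heat pump: 56,100,000 BTU / 3412 = 16,440 kWh heat; / 4.3 = 3,824 kWh in → × £0.358 = £1,368.89
Difference = |£1,932.26 − £1,368.89| = £563.37 ≈ £563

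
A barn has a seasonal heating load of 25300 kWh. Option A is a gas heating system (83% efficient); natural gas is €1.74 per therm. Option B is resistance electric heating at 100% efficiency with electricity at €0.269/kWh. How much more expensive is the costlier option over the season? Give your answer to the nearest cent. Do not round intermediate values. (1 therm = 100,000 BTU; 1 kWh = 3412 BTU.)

€4996.02

Heat load = 25300 kWh × 3412 = 86,323,600 BTU
Gas: input = 86,323,600 / 0.83 = 104,004,337 BTU = 1,040 therm → 1,040 × €1.74 = €1,809.68
Electric: 86,323,600 BTU / 3412 = 25,300 kWh → × €0.269 = €6,805.70
Difference = |€1,809.68 − €6,805.70| = €4,996.02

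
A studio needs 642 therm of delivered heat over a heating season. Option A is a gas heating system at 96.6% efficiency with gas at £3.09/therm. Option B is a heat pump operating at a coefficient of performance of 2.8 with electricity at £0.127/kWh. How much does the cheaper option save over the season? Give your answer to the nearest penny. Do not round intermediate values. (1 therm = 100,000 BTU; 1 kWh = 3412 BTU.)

£1200.17

Heat load = 642 therm × 100,000 = 64,200,000 BTU
Gas: input = 64,200,000 / 0.966 = 66,459,627 BTU = 664.6 therm → 664.6 × £3.09 = £2,053.60
Heat pump: 64,200,000 BTU / 3412 = 18,820 kWh heat; / 2.8 = 6,720 kWh in → × £0.127 = £853.44
Difference = |£2,053.60 − £853.44| = £1,200.17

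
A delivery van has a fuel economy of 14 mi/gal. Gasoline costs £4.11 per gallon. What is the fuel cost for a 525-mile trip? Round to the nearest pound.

£154

Fuel = 525 mi / 14 mpg = 37.5 gal
Cost = 37.5 gal × £4.11/gal = £154.12 ≈ £154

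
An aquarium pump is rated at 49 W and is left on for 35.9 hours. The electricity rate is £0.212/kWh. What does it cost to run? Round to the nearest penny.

£0.37

Energy = 49 W × 35.9 h = 1,759 Wh = 1.759 kWh
Cost = 1.759 kWh × £0.212/kWh = £0.37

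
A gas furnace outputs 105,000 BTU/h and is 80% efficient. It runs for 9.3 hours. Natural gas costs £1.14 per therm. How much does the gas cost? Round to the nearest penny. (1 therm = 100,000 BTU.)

£13.92

Heat delivered = 105,000 BTU/h × 9.3 h = 976,500 BTU
Gas input = 976,500 / 0.80 = 1,220,625 BTU
= 1,220,625 / 100,000 = 12.21 therm
Cost = 12.21 × £1.14/therm = £13.92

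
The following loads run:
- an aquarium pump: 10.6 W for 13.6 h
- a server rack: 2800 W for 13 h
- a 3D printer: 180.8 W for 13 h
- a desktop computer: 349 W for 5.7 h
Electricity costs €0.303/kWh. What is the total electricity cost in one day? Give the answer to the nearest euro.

aquarium pump: 10.6 W × 13.6 h = 144 Wh = 0.1442 kWh
server rack: 2800 W × 13 h = 36,400 Wh = 36.4 kWh
3D printer: 180.8 W × 13 h = 2,350 Wh = 2.35 kWh
desktop computer: 349 W × 5.7 h = 1,989 Wh = 1.989 kWh
Total energy = 0.1442 + 36.4 + 2.35 + 1.989 = 40.88 kWh
Cost = 40.88 kWh × €0.303 = €12.39 ≈ €12

€12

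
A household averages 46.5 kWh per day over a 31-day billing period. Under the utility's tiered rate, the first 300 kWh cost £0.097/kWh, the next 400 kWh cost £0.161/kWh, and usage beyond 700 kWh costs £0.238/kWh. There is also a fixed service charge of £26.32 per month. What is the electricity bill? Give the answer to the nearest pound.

Usage = 46.5 kWh/day × 31 days = 1441.5 kWh
First 300 kWh × £0.097 = £29.10
Next 400 kWh × £0.161 = £64.40
Remaining 741.5 kWh × £0.238 = £176.48
Energy charge = £269.98; + service £26.32 = £296.30 ≈ £296

£296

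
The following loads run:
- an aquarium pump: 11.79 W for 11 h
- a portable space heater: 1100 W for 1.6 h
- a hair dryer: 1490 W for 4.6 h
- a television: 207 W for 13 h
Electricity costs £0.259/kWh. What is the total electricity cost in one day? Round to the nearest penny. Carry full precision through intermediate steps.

£2.96

aquarium pump: 11.79 W × 11 h = 130 Wh = 0.1297 kWh
portable space heater: 1100 W × 1.6 h = 1,760 Wh = 1.76 kWh
hair dryer: 1490 W × 4.6 h = 6,854 Wh = 6.854 kWh
television: 207 W × 13 h = 2,691 Wh = 2.691 kWh
Total energy = 0.1297 + 1.76 + 6.854 + 2.691 = 11.43 kWh
Cost = 11.43 kWh × £0.259 = £2.96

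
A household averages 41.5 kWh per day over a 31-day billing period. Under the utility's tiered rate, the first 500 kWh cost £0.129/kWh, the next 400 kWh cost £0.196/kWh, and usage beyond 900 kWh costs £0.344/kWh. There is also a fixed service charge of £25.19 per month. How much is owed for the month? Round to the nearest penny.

£301.05

Usage = 41.5 kWh/day × 31 days = 1286.5 kWh
First 500 kWh × £0.129 = £64.50
Next 400 kWh × £0.196 = £78.40
Remaining 386.5 kWh × £0.344 = £132.96
Energy charge = £275.86; + service £25.19 = £301.05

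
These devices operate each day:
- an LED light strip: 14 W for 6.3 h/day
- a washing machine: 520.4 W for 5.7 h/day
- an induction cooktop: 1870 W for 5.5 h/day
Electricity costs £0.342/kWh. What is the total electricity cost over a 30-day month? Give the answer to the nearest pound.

LED light strip: 14 W × 6.3 h × 30 d = 2,646 Wh = 2.646 kWh
washing machine: 520.4 W × 5.7 h × 30 d = 88,988 Wh = 88.99 kWh
induction cooktop: 1870 W × 5.5 h × 30 d = 308,550 Wh = 308.6 kWh
Total energy = 2.646 + 88.99 + 308.6 = 400.2 kWh
Cost = 400.2 kWh × £0.342 = £136.86 ≈ £137

£137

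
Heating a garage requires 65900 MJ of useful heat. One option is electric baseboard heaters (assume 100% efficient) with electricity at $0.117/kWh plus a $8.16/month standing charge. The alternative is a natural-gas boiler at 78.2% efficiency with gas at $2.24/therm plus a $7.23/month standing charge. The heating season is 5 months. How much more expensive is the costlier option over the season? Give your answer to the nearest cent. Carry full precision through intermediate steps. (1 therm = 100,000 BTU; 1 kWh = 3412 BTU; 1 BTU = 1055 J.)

Heat load = 65900 MJ = 65,900,000,000 J / 1055 = 62,464,455 BTU
Gas: input = 62,464,455 / 0.782 = 79,877,820 BTU = 798.8 therm → 798.8 × $2.24 = $1,789.26; + 5 × $7.23 standing = $1,825.41
Electric: 62,464,455 BTU / 3412 = 18,310 kWh → × $0.117 = $2,141.95; + 5 × $8.16 standing = $2,182.75
Difference = |$1,825.41 − $2,182.75| = $357.34

$357.34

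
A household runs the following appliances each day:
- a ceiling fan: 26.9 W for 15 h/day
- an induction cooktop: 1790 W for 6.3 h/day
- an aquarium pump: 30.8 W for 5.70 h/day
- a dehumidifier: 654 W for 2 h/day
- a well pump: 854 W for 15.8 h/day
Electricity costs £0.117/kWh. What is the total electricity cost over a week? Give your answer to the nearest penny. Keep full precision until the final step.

ceiling fan: 26.9 W × 15 h × 7 d = 2,824 Wh = 2.825 kWh
induction cooktop: 1790 W × 6.3 h × 7 d = 78,939 Wh = 78.94 kWh
aquarium pump: 30.8 W × 5.70 h × 7 d = 1,229 Wh = 1.229 kWh
dehumidifier: 654 W × 2 h × 7 d = 9,156 Wh = 9.156 kWh
well pump: 854 W × 15.8 h × 7 d = 94,452 Wh = 94.45 kWh
Total energy = 2.825 + 78.94 + 1.229 + 9.156 + 94.45 = 186.6 kWh
Cost = 186.6 kWh × £0.117 = £21.83

£21.83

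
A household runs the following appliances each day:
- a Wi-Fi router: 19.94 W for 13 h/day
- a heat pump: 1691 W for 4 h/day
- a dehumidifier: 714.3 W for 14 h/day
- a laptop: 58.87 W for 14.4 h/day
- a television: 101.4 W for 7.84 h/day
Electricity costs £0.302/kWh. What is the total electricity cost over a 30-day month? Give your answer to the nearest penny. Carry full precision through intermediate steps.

£169.12

Wi-Fi router: 19.94 W × 13 h × 30 d = 7,777 Wh = 7.777 kWh
heat pump: 1691 W × 4 h × 30 d = 202,920 Wh = 202.9 kWh
dehumidifier: 714.3 W × 14 h × 30 d = 300,006 Wh = 300 kWh
laptop: 58.87 W × 14.4 h × 30 d = 25,432 Wh = 25.43 kWh
television: 101.4 W × 7.84 h × 30 d = 23,849 Wh = 23.85 kWh
Total energy = 7.777 + 202.9 + 300 + 25.43 + 23.85 = 560 kWh
Cost = 560 kWh × £0.302 = £169.12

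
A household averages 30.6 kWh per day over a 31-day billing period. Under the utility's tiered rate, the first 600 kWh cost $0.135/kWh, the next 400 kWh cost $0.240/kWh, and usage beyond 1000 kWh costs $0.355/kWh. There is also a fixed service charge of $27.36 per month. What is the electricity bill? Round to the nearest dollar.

$192

Usage = 30.6 kWh/day × 31 days = 948.6 kWh
First 600 kWh × $0.135 = $81.00
Next 348.6 kWh × $0.240 = $83.66
Remaining tier: 0 kWh (not reached)
Energy charge = $164.66; + service $27.36 = $192.02 ≈ $192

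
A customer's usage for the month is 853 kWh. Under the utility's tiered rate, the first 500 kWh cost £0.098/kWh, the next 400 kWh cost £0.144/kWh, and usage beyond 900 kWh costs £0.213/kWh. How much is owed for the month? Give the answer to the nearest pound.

£100

First 500 kWh × £0.098 = £49.00
Next 353 kWh × £0.144 = £50.83
Remaining tier: 0 kWh (not reached)
Total = £99.83 ≈ £100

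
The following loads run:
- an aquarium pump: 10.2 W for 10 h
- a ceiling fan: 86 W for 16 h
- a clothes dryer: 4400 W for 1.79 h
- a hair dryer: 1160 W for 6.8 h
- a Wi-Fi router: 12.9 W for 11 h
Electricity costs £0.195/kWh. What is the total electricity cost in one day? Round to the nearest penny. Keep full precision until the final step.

£3.39

aquarium pump: 10.2 W × 10 h = 102 Wh = 0.102 kWh
ceiling fan: 86 W × 16 h = 1,376 Wh = 1.376 kWh
clothes dryer: 4400 W × 1.79 h = 7,876 Wh = 7.876 kWh
hair dryer: 1160 W × 6.8 h = 7,888 Wh = 7.888 kWh
Wi-Fi router: 12.9 W × 11 h = 142 Wh = 0.1419 kWh
Total energy = 0.102 + 1.376 + 7.876 + 7.888 + 0.1419 = 17.38 kWh
Cost = 17.38 kWh × £0.195 = £3.39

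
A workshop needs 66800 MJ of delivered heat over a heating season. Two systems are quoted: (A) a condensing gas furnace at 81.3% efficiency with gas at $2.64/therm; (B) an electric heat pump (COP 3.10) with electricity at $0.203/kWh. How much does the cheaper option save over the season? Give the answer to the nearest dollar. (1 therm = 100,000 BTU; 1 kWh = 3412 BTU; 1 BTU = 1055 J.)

$841

Heat load = 66800 MJ = 66,800,000,000 J / 1055 = 63,317,536 BTU
Gas: input = 63,317,536 / 0.813 = 77,881,348 BTU = 778.8 therm → 778.8 × $2.64 = $2,056.07
Heat pump: 63,317,536 BTU / 3412 = 18,560 kWh heat; / 3.10 = 5,986 kWh in → × $0.203 = $1,215.20
Difference = |$2,056.07 − $1,215.20| = $840.86 ≈ $841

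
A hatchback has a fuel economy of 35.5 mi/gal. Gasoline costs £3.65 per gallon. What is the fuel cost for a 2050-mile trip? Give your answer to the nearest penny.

£210.77

Fuel = 2050 mi / 35.5 mpg = 57.75 gal
Cost = 57.75 gal × £3.65/gal = £210.77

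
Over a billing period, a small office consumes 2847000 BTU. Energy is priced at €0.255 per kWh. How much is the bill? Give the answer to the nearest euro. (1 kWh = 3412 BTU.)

€213

2847000 BTU × (0.00029308 kWh/BTU) = 834.4 kWh
Cost = 834.4 kWh × €0.255/kWh = €212.77 ≈ €213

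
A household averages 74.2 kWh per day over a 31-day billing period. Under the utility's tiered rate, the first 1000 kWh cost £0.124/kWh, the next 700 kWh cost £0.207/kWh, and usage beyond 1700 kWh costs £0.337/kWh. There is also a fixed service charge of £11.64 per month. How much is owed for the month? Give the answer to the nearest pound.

Usage = 74.2 kWh/day × 31 days = 2300.2 kWh
First 1000 kWh × £0.124 = £124.00
Next 700 kWh × £0.207 = £144.90
Remaining 600.2 kWh × £0.337 = £202.27
Energy charge = £471.17; + service £11.64 = £482.81 ≈ £483

£483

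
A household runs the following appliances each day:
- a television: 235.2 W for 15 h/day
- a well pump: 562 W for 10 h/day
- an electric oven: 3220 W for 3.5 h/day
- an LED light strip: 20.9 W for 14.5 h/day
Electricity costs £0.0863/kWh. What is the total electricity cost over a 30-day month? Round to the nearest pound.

television: 235.2 W × 15 h × 30 d = 105,840 Wh = 105.8 kWh
well pump: 562 W × 10 h × 30 d = 168,600 Wh = 168.6 kWh
electric oven: 3220 W × 3.5 h × 30 d = 338,100 Wh = 338.1 kWh
LED light strip: 20.9 W × 14.5 h × 30 d = 9,091 Wh = 9.091 kWh
Total energy = 105.8 + 168.6 + 338.1 + 9.091 = 621.6 kWh
Cost = 621.6 kWh × £0.0863 = £53.65 ≈ £54

£54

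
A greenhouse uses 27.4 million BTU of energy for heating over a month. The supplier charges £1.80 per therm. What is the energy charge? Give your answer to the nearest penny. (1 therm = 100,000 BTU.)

27.4 million BTU × (10 therm/million BTU) = 274 therm
Cost = 274 therm × £1.80/therm = £493.20

£493.20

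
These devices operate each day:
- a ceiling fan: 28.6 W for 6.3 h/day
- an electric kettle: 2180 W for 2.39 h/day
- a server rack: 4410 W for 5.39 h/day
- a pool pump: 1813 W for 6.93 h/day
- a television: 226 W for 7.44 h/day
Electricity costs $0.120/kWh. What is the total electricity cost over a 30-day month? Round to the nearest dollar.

$156

ceiling fan: 28.6 W × 6.3 h × 30 d = 5,405 Wh = 5.405 kWh
electric kettle: 2180 W × 2.39 h × 30 d = 156,306 Wh = 156.3 kWh
server rack: 4410 W × 5.39 h × 30 d = 713,097 Wh = 713.1 kWh
pool pump: 1813 W × 6.93 h × 30 d = 376,923 Wh = 376.9 kWh
television: 226 W × 7.44 h × 30 d = 50,443 Wh = 50.44 kWh
Total energy = 5.405 + 156.3 + 713.1 + 376.9 + 50.44 = 1,302 kWh
Cost = 1,302 kWh × $0.120 = $156.26 ≈ $156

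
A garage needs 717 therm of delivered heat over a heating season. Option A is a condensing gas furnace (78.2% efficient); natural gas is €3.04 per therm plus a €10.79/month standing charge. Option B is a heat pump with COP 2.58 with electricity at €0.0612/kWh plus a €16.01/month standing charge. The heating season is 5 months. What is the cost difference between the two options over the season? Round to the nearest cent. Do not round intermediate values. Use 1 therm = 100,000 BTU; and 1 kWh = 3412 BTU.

€2262.74

Heat load = 717 therm × 100,000 = 71,700,000 BTU
Gas: input = 71,700,000 / 0.782 = 91,687,980 BTU = 916.9 therm → 916.9 × €3.04 = €2,787.31; + 5 × €10.79 standing = €2,841.26
Heat pump: 71,700,000 BTU / 3412 = 21,010 kWh heat; / 2.58 = 8,145 kWh in → × €0.0612 = €498.47; + 5 × €16.01 standing = €578.52
Difference = |€2,841.26 − €578.52| = €2,262.74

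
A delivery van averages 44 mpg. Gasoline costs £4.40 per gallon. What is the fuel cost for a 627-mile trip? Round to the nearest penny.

£62.70

Fuel = 627 mi / 44 mpg = 14.25 gal
Cost = 14.25 gal × £4.40/gal = £62.70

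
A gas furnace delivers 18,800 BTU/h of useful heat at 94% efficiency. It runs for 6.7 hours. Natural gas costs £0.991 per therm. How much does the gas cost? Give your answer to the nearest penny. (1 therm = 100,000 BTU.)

Heat delivered = 18,800 BTU/h × 6.7 h = 125,960 BTU
Gas input = 125,960 / 0.94 = 134,000 BTU
= 134,000 / 100,000 = 1.34 therm
Cost = 1.34 × £0.991/therm = £1.33

£1.33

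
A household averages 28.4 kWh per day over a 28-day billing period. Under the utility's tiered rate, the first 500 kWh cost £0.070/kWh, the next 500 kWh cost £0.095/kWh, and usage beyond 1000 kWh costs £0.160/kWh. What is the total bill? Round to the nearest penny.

Usage = 28.4 kWh/day × 28 days = 795.2 kWh
First 500 kWh × £0.070 = £35.00
Next 295.2 kWh × £0.095 = £28.04
Remaining tier: 0 kWh (not reached)
Total = £63.04

£63.04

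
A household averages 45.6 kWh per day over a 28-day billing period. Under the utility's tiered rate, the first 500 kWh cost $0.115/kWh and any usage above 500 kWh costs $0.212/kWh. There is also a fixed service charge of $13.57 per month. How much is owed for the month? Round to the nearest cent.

$235.75

Usage = 45.6 kWh/day × 28 days = 1276.8 kWh
First 500 kWh × $0.115 = $57.50
Remaining 776.8 kWh × $0.212 = $164.68
Energy charge = $222.18; + service $13.57 = $235.75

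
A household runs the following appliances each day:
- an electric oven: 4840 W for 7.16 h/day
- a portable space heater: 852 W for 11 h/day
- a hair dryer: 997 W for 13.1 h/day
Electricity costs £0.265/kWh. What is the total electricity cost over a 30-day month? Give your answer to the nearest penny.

£453.84

electric oven: 4840 W × 7.16 h × 30 d = 1,039,632 Wh = 1,040 kWh
portable space heater: 852 W × 11 h × 30 d = 281,160 Wh = 281.2 kWh
hair dryer: 997 W × 13.1 h × 30 d = 391,821 Wh = 391.8 kWh
Total energy = 1,040 + 281.2 + 391.8 = 1,713 kWh
Cost = 1,713 kWh × £0.265 = £453.84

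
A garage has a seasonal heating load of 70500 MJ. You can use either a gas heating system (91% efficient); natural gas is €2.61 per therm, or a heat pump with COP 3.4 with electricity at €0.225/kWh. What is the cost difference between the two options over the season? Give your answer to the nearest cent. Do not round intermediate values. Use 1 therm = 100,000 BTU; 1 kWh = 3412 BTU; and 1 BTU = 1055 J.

€620.54

Heat load = 70500 MJ = 70,500,000,000 J / 1055 = 66,824,645 BTU
Gas: input = 66,824,645 / 0.91 = 73,433,675 BTU = 734.3 therm → 734.3 × €2.61 = €1,916.62
Heat pump: 66,824,645 BTU / 3412 = 19,590 kWh heat; / 3.4 = 5,760 kWh in → × €0.225 = €1,296.08
Difference = |€1,916.62 − €1,296.08| = €620.54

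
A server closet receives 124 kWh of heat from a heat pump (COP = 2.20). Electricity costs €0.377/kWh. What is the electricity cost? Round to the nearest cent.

Electrical input = 124 kWh / 2.20 = 56.36 kWh
Cost = 56.36 × €0.377/kWh = €21.25

€21.25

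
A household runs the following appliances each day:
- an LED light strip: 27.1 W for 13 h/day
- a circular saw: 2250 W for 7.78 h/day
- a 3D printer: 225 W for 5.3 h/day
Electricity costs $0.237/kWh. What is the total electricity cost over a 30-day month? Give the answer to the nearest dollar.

LED light strip: 27.1 W × 13 h × 30 d = 10,569 Wh = 10.57 kWh
circular saw: 2250 W × 7.78 h × 30 d = 525,150 Wh = 525.1 kWh
3D printer: 225 W × 5.3 h × 30 d = 35,775 Wh = 35.77 kWh
Total energy = 10.57 + 525.1 + 35.77 = 571.5 kWh
Cost = 571.5 kWh × $0.237 = $135.44 ≈ $135

$135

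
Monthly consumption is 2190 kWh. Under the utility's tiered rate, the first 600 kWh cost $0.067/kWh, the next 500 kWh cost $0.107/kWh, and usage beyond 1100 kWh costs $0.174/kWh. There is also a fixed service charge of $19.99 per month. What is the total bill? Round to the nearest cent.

First 600 kWh × $0.067 = $40.20
Next 500 kWh × $0.107 = $53.50
Remaining 1090 kWh × $0.174 = $189.66
Energy charge = $283.36; + service $19.99 = $303.35

$303.35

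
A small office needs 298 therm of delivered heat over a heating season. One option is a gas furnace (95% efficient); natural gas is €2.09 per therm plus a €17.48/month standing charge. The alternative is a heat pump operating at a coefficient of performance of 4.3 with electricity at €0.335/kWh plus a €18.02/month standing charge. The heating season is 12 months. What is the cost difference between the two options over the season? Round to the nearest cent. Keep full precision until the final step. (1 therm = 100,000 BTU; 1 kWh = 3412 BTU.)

€31.31

Heat load = 298 therm × 100,000 = 29,800,000 BTU
Gas: input = 29,800,000 / 0.95 = 31,368,421 BTU = 313.7 therm → 313.7 × €2.09 = €655.60; + 12 × €17.48 standing = €865.36
Heat pump: 29,800,000 BTU / 3412 = 8,734 kWh heat; / 4.3 = 2,031 kWh in → × €0.335 = €680.43; + 12 × €18.02 standing = €896.67
Difference = |€865.36 − €896.67| = €31.31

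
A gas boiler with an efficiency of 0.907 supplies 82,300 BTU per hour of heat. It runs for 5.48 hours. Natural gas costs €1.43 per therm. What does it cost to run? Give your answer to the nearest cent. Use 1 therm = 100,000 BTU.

€7.11

Heat delivered = 82,300 BTU/h × 5.48 h = 451,004 BTU
Gas input = 451,004 / 0.907 = 497,248 BTU
= 497,248 / 100,000 = 4.972 therm
Cost = 4.972 × €1.43/therm = €7.11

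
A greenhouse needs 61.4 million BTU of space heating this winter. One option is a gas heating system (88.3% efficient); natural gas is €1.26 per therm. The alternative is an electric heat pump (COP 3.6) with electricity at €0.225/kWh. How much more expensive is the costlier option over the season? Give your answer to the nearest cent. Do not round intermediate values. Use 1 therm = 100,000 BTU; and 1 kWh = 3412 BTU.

Heat load = 61.4 × 10⁶ BTU = 61,400,000 BTU
Gas: input = 61,400,000 / 0.883 = 69,535,674 BTU = 695.4 therm → 695.4 × €1.26 = €876.15
Heat pump: 61,400,000 BTU / 3412 = 18,000 kWh heat; / 3.6 = 4,999 kWh in → × €0.225 = €1,124.71
Difference = |€876.15 − €1,124.71| = €248.56

€248.56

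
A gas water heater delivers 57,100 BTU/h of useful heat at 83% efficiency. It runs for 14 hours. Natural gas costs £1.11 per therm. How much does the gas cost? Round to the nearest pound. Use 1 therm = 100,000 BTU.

£11

Heat delivered = 57,100 BTU/h × 14 h = 799,400 BTU
Gas input = 799,400 / 0.83 = 963,133 BTU
= 963,133 / 100,000 = 9.631 therm
Cost = 9.631 × £1.11/therm = £10.69 ≈ £11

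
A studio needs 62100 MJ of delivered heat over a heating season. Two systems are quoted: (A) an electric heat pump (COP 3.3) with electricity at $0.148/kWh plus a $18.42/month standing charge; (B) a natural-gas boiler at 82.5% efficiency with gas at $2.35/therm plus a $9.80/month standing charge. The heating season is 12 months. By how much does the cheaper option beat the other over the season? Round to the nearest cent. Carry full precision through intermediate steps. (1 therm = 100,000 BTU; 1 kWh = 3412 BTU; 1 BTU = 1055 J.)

Heat load = 62100 MJ = 62,100,000,000 J / 1055 = 58,862,559 BTU
Gas: input = 58,862,559 / 0.825 = 71,348,557 BTU = 713.5 therm → 713.5 × $2.35 = $1,676.69; + 12 × $9.80 standing = $1,794.29
Heat pump: 58,862,559 BTU / 3412 = 17,250 kWh heat; / 3.3 = 5,228 kWh in → × $0.148 = $773.71; + 12 × $18.42 standing = $994.75
Difference = |$1,794.29 − $994.75| = $799.54

$799.54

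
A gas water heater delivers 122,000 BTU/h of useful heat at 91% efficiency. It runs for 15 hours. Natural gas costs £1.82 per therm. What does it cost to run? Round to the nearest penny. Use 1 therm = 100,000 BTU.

Heat delivered = 122,000 BTU/h × 15 h = 1,830,000 BTU
Gas input = 1,830,000 / 0.91 = 2,010,989 BTU
= 2,010,989 / 100,000 = 20.11 therm
Cost = 20.11 × £1.82/therm = £36.60

£36.60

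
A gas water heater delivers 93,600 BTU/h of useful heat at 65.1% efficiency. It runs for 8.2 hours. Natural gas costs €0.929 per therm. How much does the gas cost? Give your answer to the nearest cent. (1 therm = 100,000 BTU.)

€10.95

Heat delivered = 93,600 BTU/h × 8.2 h = 767,520 BTU
Gas input = 767,520 / 0.651 = 1,178,986 BTU
= 1,178,986 / 100,000 = 11.79 therm
Cost = 11.79 × €0.929/therm = €10.95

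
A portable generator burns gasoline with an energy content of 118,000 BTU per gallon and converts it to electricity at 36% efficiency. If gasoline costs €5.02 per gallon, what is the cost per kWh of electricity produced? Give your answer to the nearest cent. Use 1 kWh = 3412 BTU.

Electrical output per gallon = 118,000 BTU × 0.36 / 3412 BTU/kWh = 12.45 kWh
Cost per kWh = €5.02 / 12.45 kWh = €0.403

€0.40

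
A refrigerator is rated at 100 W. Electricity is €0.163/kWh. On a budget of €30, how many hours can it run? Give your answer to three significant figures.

1840 h

Energy budget = €30 / €0.163 per kWh = 184 kWh = 184,049 Wh
Runtime = 184,049 Wh / 100 W = 1,840 h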